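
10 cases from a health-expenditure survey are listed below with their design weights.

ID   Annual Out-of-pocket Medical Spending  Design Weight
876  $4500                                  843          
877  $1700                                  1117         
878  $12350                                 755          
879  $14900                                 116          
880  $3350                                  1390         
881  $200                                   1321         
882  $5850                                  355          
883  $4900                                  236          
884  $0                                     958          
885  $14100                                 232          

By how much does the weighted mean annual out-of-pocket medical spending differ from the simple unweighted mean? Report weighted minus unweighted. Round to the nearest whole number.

Unweighted sum = 4500 + 1700 + 12350 + 14900 + 3350 + 200 + 5850 + 4900 + 0 + 14100 = 61850
Unweighted mean = 61850 / 10 = 6185
Weighted sum = 4500×843 + 1700×1117 + 12350×755 + 14900×116 + 3350×1390 + 200×1321 + 5850×355 + 4900×236 + 0×958 + 14100×232
  = 28170100
Sum of weights = 843 + 1117 + 755 + 116 + 1390 + 1321 + 355 + 236 + 958 + 232 = 7323
Weighted mean = 28170100 / 7323 = 3846.7978
Difference (weighted minus unweighted) = -2338.2022

-2338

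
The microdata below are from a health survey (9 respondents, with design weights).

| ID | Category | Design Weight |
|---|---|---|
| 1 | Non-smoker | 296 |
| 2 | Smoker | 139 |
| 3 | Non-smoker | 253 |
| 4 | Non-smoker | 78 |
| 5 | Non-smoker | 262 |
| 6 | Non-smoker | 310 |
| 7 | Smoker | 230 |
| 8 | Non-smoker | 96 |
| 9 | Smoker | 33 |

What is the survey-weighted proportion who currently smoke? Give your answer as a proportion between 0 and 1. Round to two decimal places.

Sum of weights for 'Smoker' = 139 + 230 + 33 = 402
Total weight = 296 + 139 + 253 + 78 + 262 + 310 + 230 + 96 + 33 = 1697
Weighted proportion = 402 / 1697 = 0.23688863

0.24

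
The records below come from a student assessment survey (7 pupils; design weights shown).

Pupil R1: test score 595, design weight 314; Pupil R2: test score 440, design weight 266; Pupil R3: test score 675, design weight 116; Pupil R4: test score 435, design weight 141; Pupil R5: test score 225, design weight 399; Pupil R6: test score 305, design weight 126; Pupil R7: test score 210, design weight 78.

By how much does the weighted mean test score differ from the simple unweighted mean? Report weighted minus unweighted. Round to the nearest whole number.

-4

Unweighted sum = 2885
Unweighted mean = 2885 / 7 = 412.14286
Weighted sum = 595×314 + 440×266 + 675×116 + 435×141 + 225×399 + 305×126 + 210×78
  = 186830 + 117040 + 78300 + 61335 + 89775 + 38430 + 16380 = 588090
Sum of weights = 314 + 266 + 116 + 141 + 399 + 126 + 78 = 1440
Weighted mean = 588090 / 1440 = 408.39583
Difference (weighted minus unweighted) = -3.7470238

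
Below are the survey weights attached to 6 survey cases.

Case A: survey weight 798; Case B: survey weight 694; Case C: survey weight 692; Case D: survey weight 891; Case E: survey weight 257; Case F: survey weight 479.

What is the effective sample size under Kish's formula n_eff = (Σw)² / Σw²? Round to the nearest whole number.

5

Σ wᵢ = 798 + 694 + 692 + 891 + 257 + 479 = 3811
Σ wᵢ² = 636804 + 481636 + 478864 + 793881 + 66049 + 229441 = 2686675
n_eff = 3811² / 2686675 = 14523721 / 2686675 = 5.4058347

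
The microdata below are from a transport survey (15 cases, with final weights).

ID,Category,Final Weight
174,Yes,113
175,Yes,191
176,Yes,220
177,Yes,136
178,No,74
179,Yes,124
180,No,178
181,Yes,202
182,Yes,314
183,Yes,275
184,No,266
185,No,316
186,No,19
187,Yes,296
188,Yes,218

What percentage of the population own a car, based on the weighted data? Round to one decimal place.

Sum of weights for 'Yes' = 113 + 191 + 220 + 136 + 124 + 202 + 314 + 275 + 296 + 218 = 2089
Total weight = 2942
Weighted proportion = 2089 / 2942 = 0.71006118 → 71.006118%

71.0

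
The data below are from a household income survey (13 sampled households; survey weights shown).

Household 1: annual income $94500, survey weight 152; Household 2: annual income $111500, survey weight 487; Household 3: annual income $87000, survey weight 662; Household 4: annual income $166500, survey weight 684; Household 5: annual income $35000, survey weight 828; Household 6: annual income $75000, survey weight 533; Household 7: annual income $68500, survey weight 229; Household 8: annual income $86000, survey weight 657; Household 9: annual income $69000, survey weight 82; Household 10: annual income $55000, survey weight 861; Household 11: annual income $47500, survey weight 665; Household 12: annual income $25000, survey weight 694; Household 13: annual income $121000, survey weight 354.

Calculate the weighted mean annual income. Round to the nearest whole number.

Weighted sum = 526072500
Sum of weights = 6888
Weighted mean = 526072500 / 6888 = 76375.218

76375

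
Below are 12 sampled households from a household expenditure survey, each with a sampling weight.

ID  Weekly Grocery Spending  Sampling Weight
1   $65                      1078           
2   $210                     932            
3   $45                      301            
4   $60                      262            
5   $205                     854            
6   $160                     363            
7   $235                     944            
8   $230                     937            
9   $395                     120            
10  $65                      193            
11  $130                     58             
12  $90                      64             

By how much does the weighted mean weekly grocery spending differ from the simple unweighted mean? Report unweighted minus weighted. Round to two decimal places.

Unweighted sum = 65 + 210 + 45 + 60 + 205 + 160 + 235 + 230 + 395 + 65 + 130 + 90 = 1890
Unweighted mean = 1890 / 12 = 157.5
Weighted sum = 65×1078 + 210×932 + 45×301 + 60×262 + 205×854 + 160×363 + 235×944 + 230×937 + 395×120 + 65×193 + 130×58 + 90×64
  = 70070 + 195720 + 13545 + 15720 + 175070 + 58080 + 221840 + 215510 + 47400 + 12545 + 7540 + 5760 = 1038800
Sum of weights = 1078 + 932 + 301 + 262 + 854 + 363 + 944 + 937 + 120 + 193 + 58 + 64 = 6106
Weighted mean = 1038800 / 6106 = 170.12774
Difference (unweighted minus weighted) = -12.627743

-12.63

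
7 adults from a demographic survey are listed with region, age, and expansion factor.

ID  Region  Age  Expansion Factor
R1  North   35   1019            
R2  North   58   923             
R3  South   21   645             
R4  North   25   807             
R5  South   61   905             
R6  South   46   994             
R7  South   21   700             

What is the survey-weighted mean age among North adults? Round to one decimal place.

39.8

North rows: R1, R2, R4
Weighted sum = 35×1019 + 58×923 + 25×807
  = 109374
Sum of weights = 1019 + 923 + 807 = 2749
Weighted mean = 109374 / 2749 = 39.786832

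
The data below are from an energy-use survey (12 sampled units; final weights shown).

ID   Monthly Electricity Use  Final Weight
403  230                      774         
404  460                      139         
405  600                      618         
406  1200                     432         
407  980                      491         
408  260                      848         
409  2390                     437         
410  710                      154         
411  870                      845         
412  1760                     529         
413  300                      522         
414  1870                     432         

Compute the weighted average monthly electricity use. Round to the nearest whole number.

903

Weighted sum = 230×774 + 460×139 + 600×618 + 1200×432 + 980×491 + 260×848 + 2390×437 + 710×154 + 870×845 + 1760×529 + 300×522 + 1870×432
  = 178020 + 63940 + 370800 + 518400 + 481180 + 220480 + 1044430 + 109340 + 735150 + 931040 + 156600 + 807840 = 5617220
Sum of weights = 774 + 139 + 618 + 432 + 491 + 848 + 437 + 154 + 845 + 529 + 522 + 432 = 6221
Weighted mean = 5617220 / 6221 = 902.94486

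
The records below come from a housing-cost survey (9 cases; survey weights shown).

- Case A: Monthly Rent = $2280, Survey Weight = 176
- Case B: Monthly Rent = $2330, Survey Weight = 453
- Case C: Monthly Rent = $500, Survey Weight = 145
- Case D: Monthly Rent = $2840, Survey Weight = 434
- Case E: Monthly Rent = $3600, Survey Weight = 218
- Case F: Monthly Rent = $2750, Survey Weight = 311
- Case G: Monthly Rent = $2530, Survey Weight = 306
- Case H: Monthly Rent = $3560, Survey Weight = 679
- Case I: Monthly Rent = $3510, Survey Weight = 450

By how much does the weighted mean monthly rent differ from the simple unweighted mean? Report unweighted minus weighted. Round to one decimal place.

-236.2

Unweighted sum = 2280 + 2330 + 500 + 2840 + 3600 + 2750 + 2530 + 3560 + 3510 = 23900
Unweighted mean = 23900 / 9 = 2655.5556
Weighted sum = 2280×176 + 2330×453 + 500×145 + 2840×434 + 3600×218 + 2750×311 + 2530×306 + 3560×679 + 3510×450
  = 9172800
Sum of weights = 176 + 453 + 145 + 434 + 218 + 311 + 306 + 679 + 450 = 3172
Weighted mean = 9172800 / 3172 = 2891.8033
Difference (unweighted minus weighted) = -236.24772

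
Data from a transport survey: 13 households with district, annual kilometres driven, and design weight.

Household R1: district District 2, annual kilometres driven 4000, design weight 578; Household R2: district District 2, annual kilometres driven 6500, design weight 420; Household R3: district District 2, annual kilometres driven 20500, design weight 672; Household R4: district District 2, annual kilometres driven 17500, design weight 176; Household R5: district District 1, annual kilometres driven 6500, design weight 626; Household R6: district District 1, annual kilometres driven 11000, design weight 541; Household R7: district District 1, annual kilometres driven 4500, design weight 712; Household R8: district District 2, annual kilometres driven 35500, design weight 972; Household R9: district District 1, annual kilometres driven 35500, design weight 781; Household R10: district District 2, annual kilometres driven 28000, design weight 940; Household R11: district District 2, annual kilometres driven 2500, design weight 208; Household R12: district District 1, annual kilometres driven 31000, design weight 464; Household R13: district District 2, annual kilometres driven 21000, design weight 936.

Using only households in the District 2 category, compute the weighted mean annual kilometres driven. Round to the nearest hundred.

21000

District 2 rows: R1, R2, R3, R4, R8, R10, R11, R13
Weighted sum = 4000×578 + 6500×420 + 20500×672 + 17500×176 + 35500×972 + 28000×940 + 2500×208 + 21000×936
  = 2312000 + 2730000 + 13776000 + 3080000 + 34506000 + 26320000 + 520000 + 19656000 = 102900000
Sum of weights = 578 + 420 + 672 + 176 + 972 + 940 + 208 + 936 = 4902
Weighted mean = 102900000 / 4902 = 20991.432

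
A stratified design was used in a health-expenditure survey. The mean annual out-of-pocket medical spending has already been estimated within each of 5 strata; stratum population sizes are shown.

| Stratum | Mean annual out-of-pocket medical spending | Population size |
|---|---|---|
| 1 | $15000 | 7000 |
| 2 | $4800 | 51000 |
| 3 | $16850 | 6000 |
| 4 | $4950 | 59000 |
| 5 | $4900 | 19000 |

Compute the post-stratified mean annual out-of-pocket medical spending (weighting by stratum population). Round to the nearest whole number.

Σ Nₕ·x̄ₕ = 15000×7000 + 4800×51000 + 16850×6000 + 4950×59000 + 4900×19000
  = 105000000 + 244800000 + 101100000 + 292050000 + 93100000 = 836050000
Σ Nₕ = 7000 + 51000 + 6000 + 59000 + 19000 = 142000
Overall mean = 836050000 / 142000 = 5887.6761

5888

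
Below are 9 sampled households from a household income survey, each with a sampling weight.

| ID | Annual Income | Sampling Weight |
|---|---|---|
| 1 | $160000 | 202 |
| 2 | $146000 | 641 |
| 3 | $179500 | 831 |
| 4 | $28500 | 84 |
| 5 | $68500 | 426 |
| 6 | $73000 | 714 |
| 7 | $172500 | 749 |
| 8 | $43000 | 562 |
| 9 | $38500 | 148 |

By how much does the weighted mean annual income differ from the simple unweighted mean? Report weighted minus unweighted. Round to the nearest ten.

Unweighted sum = 160000 + 146000 + 179500 + 28500 + 68500 + 73000 + 172500 + 43000 + 38500 = 909500
Unweighted mean = 909500 / 9 = 101055.56
Weighted sum = 160000×202 + 146000×641 + 179500×831 + 28500×84 + 68500×426 + 73000×714 + 172500×749 + 43000×562 + 38500×148
  = 32320000 + 93586000 + 149164500 + 2394000 + 29181000 + 52122000 + 129202500 + 24166000 + 5698000 = 517834000
Sum of weights = 202 + 641 + 831 + 84 + 426 + 714 + 749 + 562 + 148 = 4357
Weighted mean = 517834000 / 4357 = 118851.04
Difference (weighted minus unweighted) = 17795.489

17800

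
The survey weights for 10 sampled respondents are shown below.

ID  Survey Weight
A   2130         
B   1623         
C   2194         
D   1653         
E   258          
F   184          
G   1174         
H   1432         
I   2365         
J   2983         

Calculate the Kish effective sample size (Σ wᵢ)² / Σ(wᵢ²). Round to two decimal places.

Σ wᵢ = 2130 + 1623 + 2194 + 1653 + 258 + 184 + 1174 + 1432 + 2365 + 2983 = 15996
Σ wᵢ² = 4536900 + 2634129 + 4813636 + 2732409 + 66564 + 33856 + 1378276 + 2050624 + 5593225 + 8898289 = 32737908
n_eff = 15996² / 32737908 = 255872016 / 32737908 = 7.8157717

7.82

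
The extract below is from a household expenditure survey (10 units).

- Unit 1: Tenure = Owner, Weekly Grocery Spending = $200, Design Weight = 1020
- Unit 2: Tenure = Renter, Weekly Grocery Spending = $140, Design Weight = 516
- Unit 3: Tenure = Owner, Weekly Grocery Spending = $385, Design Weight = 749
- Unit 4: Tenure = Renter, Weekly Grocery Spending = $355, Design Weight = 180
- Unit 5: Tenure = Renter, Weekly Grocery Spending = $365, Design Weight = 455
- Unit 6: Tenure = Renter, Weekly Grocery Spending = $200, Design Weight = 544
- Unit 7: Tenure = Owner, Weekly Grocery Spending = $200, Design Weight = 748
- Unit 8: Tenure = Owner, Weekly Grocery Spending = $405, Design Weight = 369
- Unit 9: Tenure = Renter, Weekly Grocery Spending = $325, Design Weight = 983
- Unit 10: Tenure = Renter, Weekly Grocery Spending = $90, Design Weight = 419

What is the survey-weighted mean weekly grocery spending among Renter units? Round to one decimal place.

Renter rows: 2, 4, 5, 6, 9, 10
Weighted sum = 768200
Sum of weights = 516 + 180 + 455 + 544 + 983 + 419 = 3097
Weighted mean = 768200 / 3097 = 248.0465

248.0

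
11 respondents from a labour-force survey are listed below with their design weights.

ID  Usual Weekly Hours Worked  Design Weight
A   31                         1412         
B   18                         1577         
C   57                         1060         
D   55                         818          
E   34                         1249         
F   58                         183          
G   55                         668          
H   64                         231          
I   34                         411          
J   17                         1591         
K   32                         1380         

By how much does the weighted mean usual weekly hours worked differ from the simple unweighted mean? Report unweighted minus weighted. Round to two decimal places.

Unweighted sum = 31 + 18 + 57 + 55 + 34 + 58 + 55 + 64 + 34 + 17 + 32 = 455
Unweighted mean = 455 / 11 = 41.363636
Weighted sum = 31×1412 + 18×1577 + 57×1060 + 55×818 + 34×1249 + 58×183 + 55×668 + 64×231 + 34×411 + 17×1591 + 32×1380
  = 367353
Sum of weights = 10580
Weighted mean = 367353 / 10580 = 34.721456
Difference (unweighted minus weighted) = 6.6421808

6.64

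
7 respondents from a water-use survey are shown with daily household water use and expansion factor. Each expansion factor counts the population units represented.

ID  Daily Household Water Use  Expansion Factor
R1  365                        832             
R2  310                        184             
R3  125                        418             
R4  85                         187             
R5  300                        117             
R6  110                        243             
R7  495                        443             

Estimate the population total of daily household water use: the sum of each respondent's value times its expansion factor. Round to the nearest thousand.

710000

Weighted total = 365×832 + 310×184 + 125×418 + 85×187 + 300×117 + 110×243 + 495×443
  = 303680 + 57040 + 52250 + 15895 + 35100 + 26730 + 219285 = 709980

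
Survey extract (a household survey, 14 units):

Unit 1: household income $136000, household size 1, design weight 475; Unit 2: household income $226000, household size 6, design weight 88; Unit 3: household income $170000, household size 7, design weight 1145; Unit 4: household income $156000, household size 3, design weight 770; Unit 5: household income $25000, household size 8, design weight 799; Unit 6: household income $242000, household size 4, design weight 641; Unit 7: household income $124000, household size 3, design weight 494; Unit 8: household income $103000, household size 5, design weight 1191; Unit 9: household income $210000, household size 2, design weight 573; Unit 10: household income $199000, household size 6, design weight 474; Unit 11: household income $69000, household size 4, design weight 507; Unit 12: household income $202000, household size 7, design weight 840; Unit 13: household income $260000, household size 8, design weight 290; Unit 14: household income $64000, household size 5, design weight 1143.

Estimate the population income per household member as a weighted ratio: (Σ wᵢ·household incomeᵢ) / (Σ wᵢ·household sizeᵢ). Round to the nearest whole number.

Σ wᵢ·y = 1326155000
Σ wᵢ·x = 47654
Ratio = 1326155000 / 47654 = 27828.829

27829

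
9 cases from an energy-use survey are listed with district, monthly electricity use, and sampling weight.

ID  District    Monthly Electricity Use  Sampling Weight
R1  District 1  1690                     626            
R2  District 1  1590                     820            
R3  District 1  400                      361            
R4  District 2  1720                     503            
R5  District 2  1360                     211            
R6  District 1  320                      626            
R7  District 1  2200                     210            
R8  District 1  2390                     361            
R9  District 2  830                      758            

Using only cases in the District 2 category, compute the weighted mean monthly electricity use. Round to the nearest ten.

District 2 rows: R4, R5, R9
Weighted sum = 1720×503 + 1360×211 + 830×758
  = 865160 + 286960 + 629140 = 1781260
Sum of weights = 503 + 211 + 758 = 1472
Weighted mean = 1781260 / 1472 = 1210.0951

1210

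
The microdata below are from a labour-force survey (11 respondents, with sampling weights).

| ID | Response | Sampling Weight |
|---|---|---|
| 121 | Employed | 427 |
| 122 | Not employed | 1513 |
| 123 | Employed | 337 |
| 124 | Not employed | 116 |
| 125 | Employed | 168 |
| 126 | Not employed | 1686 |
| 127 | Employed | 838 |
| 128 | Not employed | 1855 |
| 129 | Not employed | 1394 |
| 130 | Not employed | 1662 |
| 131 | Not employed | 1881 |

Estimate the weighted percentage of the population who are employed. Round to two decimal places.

14.90

Sum of weights for 'Employed' = 427 + 337 + 168 + 838 = 1770
Total weight = 427 + 1513 + 337 + 116 + 168 + 1686 + 838 + 1855 + 1394 + 1662 + 1881 = 11877
Weighted proportion = 1770 / 11877 = 0.14902753 → 14.902753%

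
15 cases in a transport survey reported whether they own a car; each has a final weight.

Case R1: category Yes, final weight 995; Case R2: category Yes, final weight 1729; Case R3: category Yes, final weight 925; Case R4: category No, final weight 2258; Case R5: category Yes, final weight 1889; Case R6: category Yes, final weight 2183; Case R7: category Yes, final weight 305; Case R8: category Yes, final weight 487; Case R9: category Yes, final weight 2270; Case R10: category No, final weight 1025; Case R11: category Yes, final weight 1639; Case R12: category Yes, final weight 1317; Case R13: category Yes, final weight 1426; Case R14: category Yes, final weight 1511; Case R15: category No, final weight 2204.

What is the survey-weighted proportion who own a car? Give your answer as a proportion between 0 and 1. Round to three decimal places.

Sum of weights for 'Yes' = 995 + 1729 + 925 + 1889 + 2183 + 305 + 487 + 2270 + 1639 + 1317 + 1426 + 1511 = 16676
Total weight = 22163
Weighted proportion = 16676 / 22163 = 0.75242521

0.752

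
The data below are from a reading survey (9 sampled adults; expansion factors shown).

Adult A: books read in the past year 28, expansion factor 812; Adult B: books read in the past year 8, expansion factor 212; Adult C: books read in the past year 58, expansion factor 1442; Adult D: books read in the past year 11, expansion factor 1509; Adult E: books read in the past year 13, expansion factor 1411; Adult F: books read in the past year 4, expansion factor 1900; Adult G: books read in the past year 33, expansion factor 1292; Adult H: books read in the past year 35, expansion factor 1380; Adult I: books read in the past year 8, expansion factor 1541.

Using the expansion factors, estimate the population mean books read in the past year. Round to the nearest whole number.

22

Weighted sum = 28×812 + 8×212 + 58×1442 + 11×1509 + 13×1411 + 4×1900 + 33×1292 + 35×1380 + 8×1541
  = 253874
Sum of weights = 11499
Weighted mean = 253874 / 11499 = 22.07792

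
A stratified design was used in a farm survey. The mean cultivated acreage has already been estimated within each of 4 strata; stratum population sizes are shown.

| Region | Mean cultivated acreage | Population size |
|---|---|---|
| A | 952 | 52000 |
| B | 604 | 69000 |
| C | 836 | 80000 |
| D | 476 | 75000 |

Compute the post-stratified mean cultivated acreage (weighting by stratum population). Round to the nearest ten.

700

Σ Nₕ·x̄ₕ = 952×52000 + 604×69000 + 836×80000 + 476×75000
  = 193760000
Σ Nₕ = 52000 + 69000 + 80000 + 75000 = 276000
Overall mean = 193760000 / 276000 = 702.02899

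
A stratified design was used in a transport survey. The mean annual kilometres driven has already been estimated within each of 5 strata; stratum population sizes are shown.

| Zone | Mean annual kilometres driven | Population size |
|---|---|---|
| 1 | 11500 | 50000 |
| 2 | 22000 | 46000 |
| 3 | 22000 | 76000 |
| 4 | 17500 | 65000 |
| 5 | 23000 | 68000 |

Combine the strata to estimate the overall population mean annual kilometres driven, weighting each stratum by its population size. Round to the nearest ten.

19540

Σ Nₕ·x̄ₕ = 11500×50000 + 22000×46000 + 22000×76000 + 17500×65000 + 23000×68000
  = 575000000 + 1012000000 + 1672000000 + 1137500000 + 1564000000 = 5960500000
Σ Nₕ = 305000
Overall mean = 5960500000 / 305000 = 19542.623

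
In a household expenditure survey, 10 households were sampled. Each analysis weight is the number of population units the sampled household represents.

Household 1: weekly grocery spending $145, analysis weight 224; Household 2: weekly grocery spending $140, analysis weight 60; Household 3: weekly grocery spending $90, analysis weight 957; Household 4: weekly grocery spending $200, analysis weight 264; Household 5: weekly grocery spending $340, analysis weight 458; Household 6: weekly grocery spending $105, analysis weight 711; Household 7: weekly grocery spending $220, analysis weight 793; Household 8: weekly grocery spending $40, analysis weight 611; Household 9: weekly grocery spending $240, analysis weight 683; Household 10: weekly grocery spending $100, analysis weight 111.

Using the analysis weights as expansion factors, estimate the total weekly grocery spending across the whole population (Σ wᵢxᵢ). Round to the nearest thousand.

Weighted total = 145×224 + 140×60 + 90×957 + 200×264 + 340×458 + 105×711 + 220×793 + 40×611 + 240×683 + 100×111
  = 784105

784000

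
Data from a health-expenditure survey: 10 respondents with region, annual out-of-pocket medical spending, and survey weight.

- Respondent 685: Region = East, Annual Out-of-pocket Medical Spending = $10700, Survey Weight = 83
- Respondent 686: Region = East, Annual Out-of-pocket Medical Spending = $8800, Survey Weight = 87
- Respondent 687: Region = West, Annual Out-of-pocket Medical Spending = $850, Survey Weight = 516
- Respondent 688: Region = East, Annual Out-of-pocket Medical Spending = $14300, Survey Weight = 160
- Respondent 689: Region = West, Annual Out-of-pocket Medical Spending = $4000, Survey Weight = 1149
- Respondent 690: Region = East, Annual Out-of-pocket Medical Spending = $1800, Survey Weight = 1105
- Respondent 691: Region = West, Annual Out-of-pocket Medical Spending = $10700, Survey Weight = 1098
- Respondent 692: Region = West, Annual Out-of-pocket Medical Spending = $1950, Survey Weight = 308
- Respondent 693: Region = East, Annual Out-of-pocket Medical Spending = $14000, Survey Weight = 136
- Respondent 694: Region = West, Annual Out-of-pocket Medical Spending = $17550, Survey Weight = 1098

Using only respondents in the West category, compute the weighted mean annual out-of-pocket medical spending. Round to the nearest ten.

8790

West rows: 687, 689, 691, 692, 694
Weighted sum = 850×516 + 4000×1149 + 10700×1098 + 1950×308 + 17550×1098
  = 438600 + 4596000 + 11748600 + 600600 + 19269900 = 36653700
Sum of weights = 516 + 1149 + 1098 + 308 + 1098 = 4169
Weighted mean = 36653700 / 4169 = 8791.9645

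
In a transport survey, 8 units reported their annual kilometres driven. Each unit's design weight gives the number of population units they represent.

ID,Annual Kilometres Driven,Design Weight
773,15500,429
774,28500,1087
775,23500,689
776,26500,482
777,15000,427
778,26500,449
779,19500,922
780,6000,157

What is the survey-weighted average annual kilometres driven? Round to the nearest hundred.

Weighted sum = 15500×429 + 28500×1087 + 23500×689 + 26500×482 + 15000×427 + 26500×449 + 19500×922 + 6000×157
  = 6649500 + 30979500 + 16191500 + 12773000 + 6405000 + 11898500 + 17979000 + 942000 = 103818000
Sum of weights = 429 + 1087 + 689 + 482 + 427 + 449 + 922 + 157 = 4642
Weighted mean = 103818000 / 4642 = 22364.929

22400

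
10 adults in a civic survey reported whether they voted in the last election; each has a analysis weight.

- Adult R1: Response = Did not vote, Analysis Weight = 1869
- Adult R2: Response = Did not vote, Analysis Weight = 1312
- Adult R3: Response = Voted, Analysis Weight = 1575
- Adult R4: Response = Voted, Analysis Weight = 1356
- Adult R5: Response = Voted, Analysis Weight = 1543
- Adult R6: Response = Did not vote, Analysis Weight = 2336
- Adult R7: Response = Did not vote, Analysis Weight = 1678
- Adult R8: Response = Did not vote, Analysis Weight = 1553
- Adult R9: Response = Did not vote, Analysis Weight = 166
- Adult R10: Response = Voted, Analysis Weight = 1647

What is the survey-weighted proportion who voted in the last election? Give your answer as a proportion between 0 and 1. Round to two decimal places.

0.41

Sum of weights for 'Voted' = 1575 + 1356 + 1543 + 1647 = 6121
Total weight = 1869 + 1312 + 1575 + 1356 + 1543 + 2336 + 1678 + 1553 + 166 + 1647 = 15035
Weighted proportion = 6121 / 15035 = 0.40711673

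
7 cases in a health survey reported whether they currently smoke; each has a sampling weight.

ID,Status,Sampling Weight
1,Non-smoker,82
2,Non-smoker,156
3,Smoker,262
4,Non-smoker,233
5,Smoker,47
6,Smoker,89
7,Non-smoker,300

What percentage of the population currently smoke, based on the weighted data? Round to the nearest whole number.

Sum of weights for 'Smoker' = 262 + 47 + 89 = 398
Total weight = 82 + 156 + 262 + 233 + 47 + 89 + 300 = 1169
Weighted proportion = 398 / 1169 = 0.34046193 → 34.046193%

34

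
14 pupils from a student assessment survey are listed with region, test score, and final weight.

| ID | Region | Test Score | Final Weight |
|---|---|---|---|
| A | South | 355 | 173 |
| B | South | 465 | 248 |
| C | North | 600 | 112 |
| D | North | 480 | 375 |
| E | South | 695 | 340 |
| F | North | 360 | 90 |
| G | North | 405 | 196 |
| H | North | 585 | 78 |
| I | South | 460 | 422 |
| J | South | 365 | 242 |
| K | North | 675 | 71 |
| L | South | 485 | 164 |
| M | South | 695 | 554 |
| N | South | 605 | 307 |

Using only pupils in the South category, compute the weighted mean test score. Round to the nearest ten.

South rows: A, B, E, I, J, L, M, N
Weighted sum = 355×173 + 465×248 + 695×340 + 460×422 + 365×242 + 485×164 + 695×554 + 605×307
  = 61415 + 115320 + 236300 + 194120 + 88330 + 79540 + 385030 + 185735 = 1345790
Sum of weights = 173 + 248 + 340 + 422 + 242 + 164 + 554 + 307 = 2450
Weighted mean = 1345790 / 2450 = 549.30204

550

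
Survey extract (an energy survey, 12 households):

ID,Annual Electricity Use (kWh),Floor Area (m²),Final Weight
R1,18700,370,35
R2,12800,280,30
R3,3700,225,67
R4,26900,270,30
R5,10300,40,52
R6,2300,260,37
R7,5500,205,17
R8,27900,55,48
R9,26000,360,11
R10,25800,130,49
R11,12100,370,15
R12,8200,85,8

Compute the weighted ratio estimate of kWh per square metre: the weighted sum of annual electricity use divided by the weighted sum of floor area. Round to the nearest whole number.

75

Σ wᵢ·y = 18700×35 + 12800×30 + 3700×67 + 26900×30 + 10300×52 + 2300×37 + 5500×17 + 27900×48 + 26000×11 + 25800×49 + 12100×15 + 8200×8
  = 5944100
Σ wᵢ·x = 370×35 + 280×30 + 225×67 + 270×30 + 40×52 + 260×37 + 205×17 + 55×48 + 360×11 + 130×49 + 370×15 + 85×8
  = 12950 + 8400 + 15075 + 8100 + 2080 + 9620 + 3485 + 2640 + 3960 + 6370 + 5550 + 680 = 78910
Ratio = 5944100 / 78910 = 75.327588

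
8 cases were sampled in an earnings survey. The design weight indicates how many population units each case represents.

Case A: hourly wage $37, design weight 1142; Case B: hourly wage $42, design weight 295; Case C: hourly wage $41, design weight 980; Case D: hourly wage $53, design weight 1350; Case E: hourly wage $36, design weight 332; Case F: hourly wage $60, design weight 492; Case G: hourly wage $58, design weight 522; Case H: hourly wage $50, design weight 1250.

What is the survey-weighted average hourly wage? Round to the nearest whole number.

47

Weighted sum = 300622
Sum of weights = 1142 + 295 + 980 + 1350 + 332 + 492 + 522 + 1250 = 6363
Weighted mean = 300622 / 6363 = 47.245325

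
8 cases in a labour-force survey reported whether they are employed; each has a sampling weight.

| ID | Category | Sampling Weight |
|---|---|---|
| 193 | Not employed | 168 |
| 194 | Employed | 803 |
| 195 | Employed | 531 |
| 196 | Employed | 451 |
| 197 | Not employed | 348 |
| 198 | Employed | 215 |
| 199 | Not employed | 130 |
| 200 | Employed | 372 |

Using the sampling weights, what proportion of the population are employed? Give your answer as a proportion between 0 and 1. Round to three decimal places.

Sum of weights for 'Employed' = 803 + 531 + 451 + 215 + 372 = 2372
Total weight = 168 + 803 + 531 + 451 + 348 + 215 + 130 + 372 = 3018
Weighted proportion = 2372 / 3018 = 0.78595096

0.786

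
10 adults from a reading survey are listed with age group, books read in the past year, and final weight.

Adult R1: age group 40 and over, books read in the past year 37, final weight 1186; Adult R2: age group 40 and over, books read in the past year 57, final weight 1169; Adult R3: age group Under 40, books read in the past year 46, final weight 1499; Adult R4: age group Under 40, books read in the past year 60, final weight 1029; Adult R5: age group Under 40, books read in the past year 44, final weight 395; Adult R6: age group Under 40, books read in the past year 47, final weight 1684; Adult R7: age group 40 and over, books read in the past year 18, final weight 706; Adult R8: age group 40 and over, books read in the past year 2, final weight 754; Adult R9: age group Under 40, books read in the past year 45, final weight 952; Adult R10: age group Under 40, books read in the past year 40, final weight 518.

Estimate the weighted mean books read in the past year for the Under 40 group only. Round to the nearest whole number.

Under 40 rows: R3, R4, R5, R6, R9, R10
Weighted sum = 46×1499 + 60×1029 + 44×395 + 47×1684 + 45×952 + 40×518
  = 68954 + 61740 + 17380 + 79148 + 42840 + 20720 = 290782
Sum of weights = 1499 + 1029 + 395 + 1684 + 952 + 518 = 6077
Weighted mean = 290782 / 6077 = 47.849597

48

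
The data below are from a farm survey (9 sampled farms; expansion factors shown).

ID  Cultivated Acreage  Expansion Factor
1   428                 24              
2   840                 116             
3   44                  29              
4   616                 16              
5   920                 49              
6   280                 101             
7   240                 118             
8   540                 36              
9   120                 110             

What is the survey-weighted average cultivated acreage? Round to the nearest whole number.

Weighted sum = 428×24 + 840×116 + 44×29 + 616×16 + 920×49 + 280×101 + 240×118 + 540×36 + 120×110
  = 10272 + 97440 + 1276 + 9856 + 45080 + 28280 + 28320 + 19440 + 13200 = 253164
Sum of weights = 24 + 116 + 29 + 16 + 49 + 101 + 118 + 36 + 110 = 599
Weighted mean = 253164 / 599 = 422.64441

423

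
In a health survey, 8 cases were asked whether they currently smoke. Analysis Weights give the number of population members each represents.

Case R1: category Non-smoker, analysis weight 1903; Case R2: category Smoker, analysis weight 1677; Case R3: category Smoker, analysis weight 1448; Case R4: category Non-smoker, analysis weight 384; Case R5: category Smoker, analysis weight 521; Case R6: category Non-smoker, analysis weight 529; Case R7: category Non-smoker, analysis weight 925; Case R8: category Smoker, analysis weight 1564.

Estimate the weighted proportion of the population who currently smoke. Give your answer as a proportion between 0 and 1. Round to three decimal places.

Sum of weights for 'Smoker' = 1677 + 1448 + 521 + 1564 = 5210
Total weight = 1903 + 1677 + 1448 + 384 + 521 + 529 + 925 + 1564 = 8951
Weighted proportion = 5210 / 8951 = 0.58205787

0.582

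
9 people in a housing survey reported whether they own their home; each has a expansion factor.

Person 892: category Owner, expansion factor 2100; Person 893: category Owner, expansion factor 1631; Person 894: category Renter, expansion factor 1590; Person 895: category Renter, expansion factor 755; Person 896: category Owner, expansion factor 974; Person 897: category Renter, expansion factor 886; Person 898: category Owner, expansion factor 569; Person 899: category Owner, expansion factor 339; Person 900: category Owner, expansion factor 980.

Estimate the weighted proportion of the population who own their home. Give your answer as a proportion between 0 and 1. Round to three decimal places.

0.671

Sum of weights for 'Owner' = 2100 + 1631 + 974 + 569 + 339 + 980 = 6593
Total weight = 9824
Weighted proportion = 6593 / 9824 = 0.67111156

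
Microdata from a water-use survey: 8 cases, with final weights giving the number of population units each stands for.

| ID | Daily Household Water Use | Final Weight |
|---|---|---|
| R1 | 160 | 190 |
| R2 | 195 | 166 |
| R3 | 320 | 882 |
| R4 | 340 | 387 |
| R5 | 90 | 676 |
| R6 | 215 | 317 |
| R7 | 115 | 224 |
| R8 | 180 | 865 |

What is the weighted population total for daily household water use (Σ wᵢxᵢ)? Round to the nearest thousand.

787000

Weighted total = 160×190 + 195×166 + 320×882 + 340×387 + 90×676 + 215×317 + 115×224 + 180×865
  = 30400 + 32370 + 282240 + 131580 + 60840 + 68155 + 25760 + 155700 = 787045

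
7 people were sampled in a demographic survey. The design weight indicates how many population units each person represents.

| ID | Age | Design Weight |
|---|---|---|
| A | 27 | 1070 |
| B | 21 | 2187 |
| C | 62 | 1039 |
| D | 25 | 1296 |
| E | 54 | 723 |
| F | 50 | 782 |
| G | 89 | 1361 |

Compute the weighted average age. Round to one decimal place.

Weighted sum = 27×1070 + 21×2187 + 62×1039 + 25×1296 + 54×723 + 50×782 + 89×1361
  = 370906
Sum of weights = 1070 + 2187 + 1039 + 1296 + 723 + 782 + 1361 = 8458
Weighted mean = 370906 / 8458 = 43.852684

43.9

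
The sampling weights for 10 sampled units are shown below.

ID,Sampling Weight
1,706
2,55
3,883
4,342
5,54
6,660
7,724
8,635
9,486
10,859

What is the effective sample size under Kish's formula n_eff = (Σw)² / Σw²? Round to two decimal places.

7.81

Σ wᵢ = 706 + 55 + 883 + 342 + 54 + 660 + 724 + 635 + 486 + 859 = 5404
Σ wᵢ² = 498436 + 3025 + 779689 + 116964 + 2916 + 435600 + 524176 + 403225 + 236196 + 737881 = 3738108
n_eff = 5404² / 3738108 = 29203216 / 3738108 = 7.8122986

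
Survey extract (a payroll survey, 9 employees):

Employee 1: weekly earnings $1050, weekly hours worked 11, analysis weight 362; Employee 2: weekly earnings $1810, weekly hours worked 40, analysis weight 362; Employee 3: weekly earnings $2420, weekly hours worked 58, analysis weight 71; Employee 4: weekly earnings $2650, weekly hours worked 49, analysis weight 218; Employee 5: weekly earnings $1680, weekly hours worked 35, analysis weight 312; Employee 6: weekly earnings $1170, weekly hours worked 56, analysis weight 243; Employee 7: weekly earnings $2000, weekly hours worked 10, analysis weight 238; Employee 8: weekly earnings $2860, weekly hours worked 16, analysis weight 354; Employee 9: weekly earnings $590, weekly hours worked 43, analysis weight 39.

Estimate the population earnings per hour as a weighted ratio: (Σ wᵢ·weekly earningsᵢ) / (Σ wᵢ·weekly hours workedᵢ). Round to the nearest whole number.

Σ wᵢ·y = 1050×362 + 1810×362 + 2420×71 + 2650×218 + 1680×312 + 1170×243 + 2000×238 + 2860×354 + 590×39
  = 380100 + 655220 + 171820 + 577700 + 524160 + 284310 + 476000 + 1012440 + 23010 = 4104760
Σ wᵢ·x = 11×362 + 40×362 + 58×71 + 49×218 + 35×312 + 56×243 + 10×238 + 16×354 + 43×39
  = 3982 + 14480 + 4118 + 10682 + 10920 + 13608 + 2380 + 5664 + 1677 = 67511
Ratio = 4104760 / 67511 = 60.801351

61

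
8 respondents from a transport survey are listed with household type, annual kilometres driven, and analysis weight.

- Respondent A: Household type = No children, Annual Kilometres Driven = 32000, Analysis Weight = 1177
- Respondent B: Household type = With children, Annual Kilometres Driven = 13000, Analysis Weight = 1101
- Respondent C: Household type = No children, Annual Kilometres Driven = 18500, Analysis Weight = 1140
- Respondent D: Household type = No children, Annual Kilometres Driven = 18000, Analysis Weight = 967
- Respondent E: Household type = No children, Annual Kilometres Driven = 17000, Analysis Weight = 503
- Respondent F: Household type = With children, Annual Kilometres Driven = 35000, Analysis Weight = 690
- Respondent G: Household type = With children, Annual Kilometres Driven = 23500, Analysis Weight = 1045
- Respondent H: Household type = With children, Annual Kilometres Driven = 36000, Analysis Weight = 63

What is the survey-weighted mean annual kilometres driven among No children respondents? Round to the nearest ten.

No children rows: A, C, D, E
Weighted sum = 32000×1177 + 18500×1140 + 18000×967 + 17000×503
  = 37664000 + 21090000 + 17406000 + 8551000 = 84711000
Sum of weights = 1177 + 1140 + 967 + 503 = 3787
Weighted mean = 84711000 / 3787 = 22368.894

22370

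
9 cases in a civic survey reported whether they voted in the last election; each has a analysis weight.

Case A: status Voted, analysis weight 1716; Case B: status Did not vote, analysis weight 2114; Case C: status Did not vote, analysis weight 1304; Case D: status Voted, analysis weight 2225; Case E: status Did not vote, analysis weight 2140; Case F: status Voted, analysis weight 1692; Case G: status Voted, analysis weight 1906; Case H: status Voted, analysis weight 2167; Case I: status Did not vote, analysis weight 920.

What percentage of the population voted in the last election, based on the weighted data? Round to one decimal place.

Sum of weights for 'Voted' = 1716 + 2225 + 1692 + 1906 + 2167 = 9706
Total weight = 1716 + 2114 + 1304 + 2225 + 2140 + 1692 + 1906 + 2167 + 920 = 16184
Weighted proportion = 9706 / 16184 = 0.59972813 → 59.972813%

60.0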